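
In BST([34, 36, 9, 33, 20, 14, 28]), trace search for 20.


BST root = 34
Search for 20: compare at each node
Path: [34, 9, 33, 20]


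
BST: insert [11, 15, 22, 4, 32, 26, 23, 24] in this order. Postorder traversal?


Root = 11; build tree by BST insertion.
Postorder traversal: [4, 24, 23, 26, 32, 22, 15, 11]


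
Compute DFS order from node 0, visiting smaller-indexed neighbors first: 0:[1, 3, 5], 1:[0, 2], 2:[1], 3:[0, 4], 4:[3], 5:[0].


DFS stack-based: start with [0]
Visit order: [0, 1, 2, 3, 4, 5]


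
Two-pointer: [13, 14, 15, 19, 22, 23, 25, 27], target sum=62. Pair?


Two pointers: lo=0, hi=7
No pair sums to 62


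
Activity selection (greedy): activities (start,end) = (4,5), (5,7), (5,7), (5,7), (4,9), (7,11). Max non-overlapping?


Greedy: pick earliest-ending, then skip overlaps.
Selected (3 activities): [(4, 5), (5, 7), (7, 11)]


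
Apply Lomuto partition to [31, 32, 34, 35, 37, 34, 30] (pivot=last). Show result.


Elements <= 30 go left of pivot.
Result: [30, 32, 34, 35, 37, 34, 31], pivot at index 0


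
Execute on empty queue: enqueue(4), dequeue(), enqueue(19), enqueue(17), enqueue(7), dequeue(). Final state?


enqueue(4) -> [4]
dequeue() returns 4 -> []
enqueue(19) -> [19]
enqueue(17) -> [19, 17]
enqueue(7) -> [19, 17, 7]
dequeue() returns 19 -> [17, 7]
Final queue (front to back): [17, 7]


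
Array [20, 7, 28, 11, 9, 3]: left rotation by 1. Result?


Left rotate by 1: [7, 28, 11, 9, 3, 20]


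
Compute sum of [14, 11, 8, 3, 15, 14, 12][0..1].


Prefix sums: [0, 14, 25, 33, 36, 51, 65, 77]
Sum[0..1] = prefix[2] - prefix[0] = 25 - 0 = 25


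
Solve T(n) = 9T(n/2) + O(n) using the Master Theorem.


a=9, b=2, c=1. log_2(9)=3.170 > c=1. Case 1: O(n^log_b(a)) = O(n^3.170)
Complexity: O(n^3.170)


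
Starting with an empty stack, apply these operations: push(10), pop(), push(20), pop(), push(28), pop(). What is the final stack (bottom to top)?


push(10) -> [10]
pop() returns 10 -> []
push(20) -> [20]
pop() returns 20 -> []
push(28) -> [28]
pop() returns 28 -> []
Final stack (bottom to top): []


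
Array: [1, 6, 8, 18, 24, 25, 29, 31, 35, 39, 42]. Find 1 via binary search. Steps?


Search for 1:
[0,10] mid=5 arr[5]=25
[0,4] mid=2 arr[2]=8
[0,1] mid=0 arr[0]=1
Total: 3 comparisons


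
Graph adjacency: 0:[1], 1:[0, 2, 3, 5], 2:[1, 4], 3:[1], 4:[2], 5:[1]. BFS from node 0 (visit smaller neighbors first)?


BFS queue: start with [0]
Visit order: [0, 1, 2, 3, 5, 4]


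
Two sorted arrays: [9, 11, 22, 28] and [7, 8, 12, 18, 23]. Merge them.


Compare heads, take smaller each step.
Merged: [7, 8, 9, 11, 12, 18, 22, 23, 28]


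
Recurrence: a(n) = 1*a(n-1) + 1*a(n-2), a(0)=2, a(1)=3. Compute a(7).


Build bottom-up:
...a(5)=21, a(6)=34, a(7)=1*34+1*21=55


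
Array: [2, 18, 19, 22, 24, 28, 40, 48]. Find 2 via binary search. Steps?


Search for 2:
[0,7] mid=3 arr[3]=22
[0,2] mid=1 arr[1]=18
[0,0] mid=0 arr[0]=2
Total: 3 comparisons


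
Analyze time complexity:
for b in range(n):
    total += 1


Per nesting level: O(n) = O(n)
Complexity: O(n)


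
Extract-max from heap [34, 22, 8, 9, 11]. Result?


Max = 34
Replace root with last, heapify down
Resulting heap: [22, 11, 8, 9]


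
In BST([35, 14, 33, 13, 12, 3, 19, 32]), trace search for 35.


BST root = 35
Search for 35: compare at each node
Path: [35]


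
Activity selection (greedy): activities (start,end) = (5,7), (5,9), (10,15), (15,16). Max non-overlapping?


Greedy: pick earliest-ending, then skip overlaps.
Selected (3 activities): [(5, 7), (10, 15), (15, 16)]


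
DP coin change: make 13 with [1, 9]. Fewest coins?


dp[0]=0; dp[i]=1+min(dp[i-c] for c in coins)
...dp[8]=8, dp[9]=1, dp[10]=2, dp[11]=3, dp[12]=4, dp[13]=5
Minimum coins for 13 = 5


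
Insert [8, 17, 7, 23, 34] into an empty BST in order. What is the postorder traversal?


Root = 8; build tree by BST insertion.
Postorder traversal: [7, 34, 23, 17, 8]


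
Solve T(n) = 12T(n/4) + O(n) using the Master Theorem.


a=12, b=4, c=1. log_4(12)=1.792 > c=1. Case 1: O(n^log_b(a)) = O(n^1.792)
Complexity: O(n^1.792)


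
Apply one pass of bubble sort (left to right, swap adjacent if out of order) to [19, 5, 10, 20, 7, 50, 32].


After one pass: [5, 10, 19, 7, 20, 32, 50]


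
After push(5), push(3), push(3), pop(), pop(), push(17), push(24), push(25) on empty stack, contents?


push(5) -> [5]
push(3) -> [5, 3]
push(3) -> [5, 3, 3]
pop() returns 3 -> [5, 3]
pop() returns 3 -> [5]
push(17) -> [5, 17]
push(24) -> [5, 17, 24]
push(25) -> [5, 17, 24, 25]
Final stack (bottom to top): [5, 17, 24, 25]


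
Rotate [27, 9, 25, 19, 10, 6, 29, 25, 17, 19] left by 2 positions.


Left rotate by 2: [25, 19, 10, 6, 29, 25, 17, 19, 27, 9]


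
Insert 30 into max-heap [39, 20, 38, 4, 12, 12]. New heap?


Append 30: [39, 20, 38, 4, 12, 12, 30]
Bubble up: no swaps needed
Result: [39, 20, 38, 4, 12, 12, 30]


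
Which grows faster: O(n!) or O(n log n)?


linearithmic grows slower than factorial
O(n log n) is asymptotically smaller; O(n!) grows faster


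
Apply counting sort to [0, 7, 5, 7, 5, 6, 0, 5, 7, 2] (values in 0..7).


Count array: [2, 0, 1, 0, 0, 3, 1, 3]
Reconstruct: [0, 0, 2, 5, 5, 5, 6, 7, 7, 7]


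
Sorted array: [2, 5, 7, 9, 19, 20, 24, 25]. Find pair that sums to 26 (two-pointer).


Two pointers: lo=0, hi=7
Found pair: (2, 24) summing to 26


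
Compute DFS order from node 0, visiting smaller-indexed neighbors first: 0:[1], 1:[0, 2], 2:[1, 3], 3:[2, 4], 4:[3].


DFS stack-based: start with [0]
Visit order: [0, 1, 2, 3, 4]


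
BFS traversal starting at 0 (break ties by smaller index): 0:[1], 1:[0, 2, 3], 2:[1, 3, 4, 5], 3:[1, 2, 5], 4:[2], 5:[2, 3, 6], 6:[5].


BFS queue: start with [0]
Visit order: [0, 1, 2, 3, 4, 5, 6]


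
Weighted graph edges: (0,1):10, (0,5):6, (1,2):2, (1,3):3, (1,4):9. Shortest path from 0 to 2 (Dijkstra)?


Dijkstra from 0:
Distances: {0: 0, 1: 10, 2: 12, 3: 13, 4: 19, 5: 6}
Shortest distance to 2 = 12, path = [0, 1, 2]


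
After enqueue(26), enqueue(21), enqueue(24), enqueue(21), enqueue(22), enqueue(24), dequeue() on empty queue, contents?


enqueue(26) -> [26]
enqueue(21) -> [26, 21]
enqueue(24) -> [26, 21, 24]
enqueue(21) -> [26, 21, 24, 21]
enqueue(22) -> [26, 21, 24, 21, 22]
enqueue(24) -> [26, 21, 24, 21, 22, 24]
dequeue() returns 26 -> [21, 24, 21, 22, 24]
Final queue (front to back): [21, 24, 21, 22, 24]


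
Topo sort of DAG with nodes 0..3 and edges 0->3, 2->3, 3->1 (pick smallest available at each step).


Kahn's algorithm, process smallest node first
Order: [0, 2, 3, 1]


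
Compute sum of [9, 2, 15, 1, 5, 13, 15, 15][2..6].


Prefix sums: [0, 9, 11, 26, 27, 32, 45, 60, 75]
Sum[2..6] = prefix[7] - prefix[2] = 60 - 11 = 49


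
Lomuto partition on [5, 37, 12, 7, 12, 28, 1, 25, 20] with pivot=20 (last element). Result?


Elements <= 20 go left of pivot.
Result: [5, 12, 7, 12, 1, 20, 37, 25, 28], pivot at index 5


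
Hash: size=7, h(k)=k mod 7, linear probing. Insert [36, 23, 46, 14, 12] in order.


Insertions: 36->slot 1; 23->slot 2; 46->slot 4; 14->slot 0; 12->slot 5
Table: [14, 36, 23, None, 46, 12, None]


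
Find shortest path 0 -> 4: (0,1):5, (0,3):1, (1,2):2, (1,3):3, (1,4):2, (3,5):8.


Dijkstra from 0:
Distances: {0: 0, 1: 4, 2: 6, 3: 1, 4: 6, 5: 9}
Shortest distance to 4 = 6, path = [0, 3, 1, 4]


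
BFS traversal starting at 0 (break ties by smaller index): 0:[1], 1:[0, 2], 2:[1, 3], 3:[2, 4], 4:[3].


BFS queue: start with [0]
Visit order: [0, 1, 2, 3, 4]


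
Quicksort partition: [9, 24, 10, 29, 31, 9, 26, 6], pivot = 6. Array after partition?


Elements <= 6 go left of pivot.
Result: [6, 24, 10, 29, 31, 9, 26, 9], pivot at index 0


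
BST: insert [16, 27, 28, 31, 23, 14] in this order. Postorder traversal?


Root = 16; build tree by BST insertion.
Postorder traversal: [14, 23, 31, 28, 27, 16]


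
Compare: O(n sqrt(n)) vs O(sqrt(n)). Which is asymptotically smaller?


sublinear grows slower than n^1.5
O(sqrt(n)) is asymptotically smaller; O(n sqrt(n)) grows faster


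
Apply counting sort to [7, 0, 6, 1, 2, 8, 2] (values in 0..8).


Count array: [1, 1, 2, 0, 0, 0, 1, 1, 1]
Reconstruct: [0, 1, 2, 2, 6, 7, 8]


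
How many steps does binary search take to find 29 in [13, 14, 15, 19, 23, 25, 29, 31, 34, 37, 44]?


Search for 29:
[0,10] mid=5 arr[5]=25
[6,10] mid=8 arr[8]=34
[6,7] mid=6 arr[6]=29
Total: 3 comparisons


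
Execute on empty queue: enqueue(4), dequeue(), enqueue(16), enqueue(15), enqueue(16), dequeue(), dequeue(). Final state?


enqueue(4) -> [4]
dequeue() returns 4 -> []
enqueue(16) -> [16]
enqueue(15) -> [16, 15]
enqueue(16) -> [16, 15, 16]
dequeue() returns 16 -> [15, 16]
dequeue() returns 15 -> [16]
Final queue (front to back): [16]


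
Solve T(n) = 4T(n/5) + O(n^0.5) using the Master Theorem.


a=4, b=5, c=0.5. log_5(4)=0.861 > c=0.5. Case 1: O(n^log_b(a)) = O(n^0.861)
Complexity: O(n^0.861)


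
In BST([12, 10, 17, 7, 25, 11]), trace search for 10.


BST root = 12
Search for 10: compare at each node
Path: [12, 10]


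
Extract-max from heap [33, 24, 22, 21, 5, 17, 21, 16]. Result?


Max = 33
Replace root with last, heapify down
Resulting heap: [24, 21, 22, 16, 5, 17, 21]


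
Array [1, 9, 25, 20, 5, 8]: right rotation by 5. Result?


Right rotate by 5: [9, 25, 20, 5, 8, 1]


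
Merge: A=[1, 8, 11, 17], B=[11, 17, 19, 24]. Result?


Compare heads, take smaller each step.
Merged: [1, 8, 11, 11, 17, 17, 19, 24]


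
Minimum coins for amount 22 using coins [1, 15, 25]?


dp[0]=0; dp[i]=1+min(dp[i-c] for c in coins)
...dp[17]=3, dp[18]=4, dp[19]=5, dp[20]=6, dp[21]=7, dp[22]=8
Minimum coins for 22 = 8


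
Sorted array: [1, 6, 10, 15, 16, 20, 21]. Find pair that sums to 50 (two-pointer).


Two pointers: lo=0, hi=6
No pair sums to 50


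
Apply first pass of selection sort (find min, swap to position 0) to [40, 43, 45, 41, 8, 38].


After one pass: [8, 43, 45, 41, 40, 38]


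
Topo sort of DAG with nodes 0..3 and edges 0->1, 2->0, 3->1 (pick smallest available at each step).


Kahn's algorithm, process smallest node first
Order: [2, 0, 3, 1]


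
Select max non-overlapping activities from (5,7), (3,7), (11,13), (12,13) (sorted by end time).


Greedy: pick earliest-ending, then skip overlaps.
Selected (2 activities): [(5, 7), (11, 13)]


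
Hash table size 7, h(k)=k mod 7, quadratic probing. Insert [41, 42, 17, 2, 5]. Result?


Insertions: 41->slot 6; 42->slot 0; 17->slot 3; 2->slot 2; 5->slot 5
Table: [42, None, 2, 17, None, 5, 41]


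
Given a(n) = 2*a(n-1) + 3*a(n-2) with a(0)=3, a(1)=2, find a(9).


Build bottom-up:
...a(7)=2732, a(8)=8203, a(9)=2*8203+3*2732=24602


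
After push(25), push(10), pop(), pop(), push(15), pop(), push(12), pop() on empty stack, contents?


push(25) -> [25]
push(10) -> [25, 10]
pop() returns 10 -> [25]
pop() returns 25 -> []
push(15) -> [15]
pop() returns 15 -> []
push(12) -> [12]
pop() returns 12 -> []
Final stack (bottom to top): []


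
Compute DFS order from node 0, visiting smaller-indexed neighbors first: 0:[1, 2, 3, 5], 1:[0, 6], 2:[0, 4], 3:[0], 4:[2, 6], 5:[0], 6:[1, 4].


DFS stack-based: start with [0]
Visit order: [0, 1, 6, 4, 2, 3, 5]


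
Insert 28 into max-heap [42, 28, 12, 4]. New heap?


Append 28: [42, 28, 12, 4, 28]
Bubble up: no swaps needed
Result: [42, 28, 12, 4, 28]


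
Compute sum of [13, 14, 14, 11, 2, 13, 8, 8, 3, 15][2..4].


Prefix sums: [0, 13, 27, 41, 52, 54, 67, 75, 83, 86, 101]
Sum[2..4] = prefix[5] - prefix[2] = 54 - 27 = 27


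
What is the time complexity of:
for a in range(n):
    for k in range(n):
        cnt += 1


Per nesting level: O(n) * O(n) = O(n^2)
Complexity: O(n^2)


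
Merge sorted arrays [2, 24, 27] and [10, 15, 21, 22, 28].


Compare heads, take smaller each step.
Merged: [2, 10, 15, 21, 22, 24, 27, 28]


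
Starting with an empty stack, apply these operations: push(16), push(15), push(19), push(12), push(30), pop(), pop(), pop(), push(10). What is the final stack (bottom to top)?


push(16) -> [16]
push(15) -> [16, 15]
push(19) -> [16, 15, 19]
push(12) -> [16, 15, 19, 12]
push(30) -> [16, 15, 19, 12, 30]
pop() returns 30 -> [16, 15, 19, 12]
pop() returns 12 -> [16, 15, 19]
pop() returns 19 -> [16, 15]
push(10) -> [16, 15, 10]
Final stack (bottom to top): [16, 15, 10]


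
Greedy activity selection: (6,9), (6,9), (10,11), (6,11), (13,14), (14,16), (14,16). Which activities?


Greedy: pick earliest-ending, then skip overlaps.
Selected (4 activities): [(6, 9), (10, 11), (13, 14), (14, 16)]


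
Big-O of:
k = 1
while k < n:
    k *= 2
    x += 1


Per nesting level: O(log n) = O(log n)
Complexity: O(log n)


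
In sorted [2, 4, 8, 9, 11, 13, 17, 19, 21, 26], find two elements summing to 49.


Two pointers: lo=0, hi=9
No pair sums to 49


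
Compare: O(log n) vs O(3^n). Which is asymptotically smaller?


logarithmic grows slower than exponential (base 3)
O(log n) is asymptotically smaller; O(3^n) grows faster


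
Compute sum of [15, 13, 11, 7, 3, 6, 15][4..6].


Prefix sums: [0, 15, 28, 39, 46, 49, 55, 70]
Sum[4..6] = prefix[7] - prefix[4] = 70 - 46 = 24


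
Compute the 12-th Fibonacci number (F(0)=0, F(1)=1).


F(n)=F(n-1)+F(n-2)
...F(10)=55, F(11)=89, F(12)=144


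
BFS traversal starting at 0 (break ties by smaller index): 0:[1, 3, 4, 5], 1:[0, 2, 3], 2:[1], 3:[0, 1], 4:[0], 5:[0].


BFS queue: start with [0]
Visit order: [0, 1, 3, 4, 5, 2]


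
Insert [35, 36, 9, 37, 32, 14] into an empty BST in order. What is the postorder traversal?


Root = 35; build tree by BST insertion.
Postorder traversal: [14, 32, 9, 37, 36, 35]


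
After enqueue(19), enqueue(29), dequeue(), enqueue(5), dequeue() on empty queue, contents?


enqueue(19) -> [19]
enqueue(29) -> [19, 29]
dequeue() returns 19 -> [29]
enqueue(5) -> [29, 5]
dequeue() returns 29 -> [5]
Final queue (front to back): [5]


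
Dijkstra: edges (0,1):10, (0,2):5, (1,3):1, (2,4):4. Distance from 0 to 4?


Dijkstra from 0:
Distances: {0: 0, 1: 10, 2: 5, 3: 11, 4: 9}
Shortest distance to 4 = 9, path = [0, 2, 4]


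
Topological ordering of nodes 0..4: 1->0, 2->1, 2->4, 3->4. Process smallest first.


Kahn's algorithm, process smallest node first
Order: [2, 1, 0, 3, 4]


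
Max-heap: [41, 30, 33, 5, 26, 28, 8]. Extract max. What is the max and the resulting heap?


Max = 41
Replace root with last, heapify down
Resulting heap: [33, 30, 28, 5, 26, 8]


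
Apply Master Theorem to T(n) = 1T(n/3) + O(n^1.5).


a=1, b=3, c=1.5. log_3(1)=0 < c=1.5. Case 3: O(n^c) = O(n^1.500)
Complexity: O(n^1.500)


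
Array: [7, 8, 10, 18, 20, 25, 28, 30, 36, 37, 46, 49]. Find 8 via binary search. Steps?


Search for 8:
[0,11] mid=5 arr[5]=25
[0,4] mid=2 arr[2]=10
[0,1] mid=0 arr[0]=7
[1,1] mid=1 arr[1]=8
Total: 4 comparisons


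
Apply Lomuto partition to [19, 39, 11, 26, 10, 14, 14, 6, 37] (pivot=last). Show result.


Elements <= 37 go left of pivot.
Result: [19, 11, 26, 10, 14, 14, 6, 37, 39], pivot at index 7


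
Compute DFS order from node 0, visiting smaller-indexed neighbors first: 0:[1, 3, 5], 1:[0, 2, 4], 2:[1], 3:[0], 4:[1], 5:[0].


DFS stack-based: start with [0]
Visit order: [0, 1, 2, 4, 3, 5]


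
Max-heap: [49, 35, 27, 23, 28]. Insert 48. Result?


Append 48: [49, 35, 27, 23, 28, 48]
Bubble up: swap idx 5(48) with idx 2(27)
Result: [49, 35, 48, 23, 28, 27]


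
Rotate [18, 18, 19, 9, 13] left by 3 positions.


Left rotate by 3: [9, 13, 18, 18, 19]


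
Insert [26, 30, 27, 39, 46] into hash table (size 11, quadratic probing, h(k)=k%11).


Insertions: 26->slot 4; 30->slot 8; 27->slot 5; 39->slot 6; 46->slot 2
Table: [None, None, 46, None, 26, 27, 39, None, 30, None, None]


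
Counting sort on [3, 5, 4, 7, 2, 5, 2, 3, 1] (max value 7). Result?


Count array: [0, 1, 2, 2, 1, 2, 0, 1]
Reconstruct: [1, 2, 2, 3, 3, 4, 5, 5, 7]


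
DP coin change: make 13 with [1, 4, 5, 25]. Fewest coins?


dp[0]=0; dp[i]=1+min(dp[i-c] for c in coins)
...dp[8]=2, dp[9]=2, dp[10]=2, dp[11]=3, dp[12]=3, dp[13]=3
Minimum coins for 13 = 3


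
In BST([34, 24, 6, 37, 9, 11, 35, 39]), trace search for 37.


BST root = 34
Search for 37: compare at each node
Path: [34, 37]


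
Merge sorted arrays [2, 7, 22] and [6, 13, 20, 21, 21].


Compare heads, take smaller each step.
Merged: [2, 6, 7, 13, 20, 21, 21, 22]


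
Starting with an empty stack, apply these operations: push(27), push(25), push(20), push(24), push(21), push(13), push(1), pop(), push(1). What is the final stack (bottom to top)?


push(27) -> [27]
push(25) -> [27, 25]
push(20) -> [27, 25, 20]
push(24) -> [27, 25, 20, 24]
push(21) -> [27, 25, 20, 24, 21]
push(13) -> [27, 25, 20, 24, 21, 13]
push(1) -> [27, 25, 20, 24, 21, 13, 1]
pop() returns 1 -> [27, 25, 20, 24, 21, 13]
push(1) -> [27, 25, 20, 24, 21, 13, 1]
Final stack (bottom to top): [27, 25, 20, 24, 21, 13, 1]


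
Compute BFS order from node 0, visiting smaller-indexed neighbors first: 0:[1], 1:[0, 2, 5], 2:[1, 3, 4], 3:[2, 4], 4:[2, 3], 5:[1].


BFS queue: start with [0]
Visit order: [0, 1, 2, 5, 3, 4]


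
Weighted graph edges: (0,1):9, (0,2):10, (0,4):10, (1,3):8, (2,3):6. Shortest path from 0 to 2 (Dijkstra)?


Dijkstra from 0:
Distances: {0: 0, 1: 9, 2: 10, 3: 16, 4: 10}
Shortest distance to 2 = 10, path = [0, 2]


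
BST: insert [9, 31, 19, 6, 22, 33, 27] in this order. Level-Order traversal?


Root = 9; build tree by BST insertion.
Level-Order traversal: [9, 6, 31, 19, 33, 22, 27]


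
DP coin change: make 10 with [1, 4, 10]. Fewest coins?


dp[0]=0; dp[i]=1+min(dp[i-c] for c in coins)
...dp[5]=2, dp[6]=3, dp[7]=4, dp[8]=2, dp[9]=3, dp[10]=1
Minimum coins for 10 = 1


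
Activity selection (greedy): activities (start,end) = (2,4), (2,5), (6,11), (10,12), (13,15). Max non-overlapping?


Greedy: pick earliest-ending, then skip overlaps.
Selected (3 activities): [(2, 4), (6, 11), (13, 15)]


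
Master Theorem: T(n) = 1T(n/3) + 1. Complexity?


a=1, b=3, c=0. log_3(1)=0 = c=0. Case 2: O(n^c log n) = O(log n)
Complexity: O(log n)


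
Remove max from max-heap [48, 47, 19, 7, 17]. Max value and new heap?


Max = 48
Replace root with last, heapify down
Resulting heap: [47, 17, 19, 7]


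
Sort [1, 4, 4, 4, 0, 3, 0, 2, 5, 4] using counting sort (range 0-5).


Count array: [2, 1, 1, 1, 4, 1]
Reconstruct: [0, 0, 1, 2, 3, 4, 4, 4, 4, 5]


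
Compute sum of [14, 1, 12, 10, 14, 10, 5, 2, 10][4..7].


Prefix sums: [0, 14, 15, 27, 37, 51, 61, 66, 68, 78]
Sum[4..7] = prefix[8] - prefix[4] = 68 - 37 = 31


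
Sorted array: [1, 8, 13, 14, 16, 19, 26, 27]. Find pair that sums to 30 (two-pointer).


Two pointers: lo=0, hi=7
Found pair: (14, 16) summing to 30


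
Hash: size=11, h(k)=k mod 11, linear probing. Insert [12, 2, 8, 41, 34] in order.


Insertions: 12->slot 1; 2->slot 2; 8->slot 8; 41->slot 9; 34->slot 3
Table: [None, 12, 2, 34, None, None, None, None, 8, 41, None]


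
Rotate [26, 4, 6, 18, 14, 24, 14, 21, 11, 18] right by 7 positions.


Right rotate by 7: [18, 14, 24, 14, 21, 11, 18, 26, 4, 6]


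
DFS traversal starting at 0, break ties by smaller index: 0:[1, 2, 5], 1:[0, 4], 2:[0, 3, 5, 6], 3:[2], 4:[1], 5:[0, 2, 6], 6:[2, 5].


DFS stack-based: start with [0]
Visit order: [0, 1, 4, 2, 3, 5, 6]


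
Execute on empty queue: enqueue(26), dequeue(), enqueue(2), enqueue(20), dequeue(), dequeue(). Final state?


enqueue(26) -> [26]
dequeue() returns 26 -> []
enqueue(2) -> [2]
enqueue(20) -> [2, 20]
dequeue() returns 2 -> [20]
dequeue() returns 20 -> []
Final queue (front to back): []


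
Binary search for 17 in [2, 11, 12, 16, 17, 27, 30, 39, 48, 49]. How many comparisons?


Search for 17:
[0,9] mid=4 arr[4]=17
Total: 1 comparisons


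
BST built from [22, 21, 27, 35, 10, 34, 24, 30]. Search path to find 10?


BST root = 22
Search for 10: compare at each node
Path: [22, 21, 10]


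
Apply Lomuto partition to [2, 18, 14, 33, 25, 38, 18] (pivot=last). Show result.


Elements <= 18 go left of pivot.
Result: [2, 18, 14, 18, 25, 38, 33], pivot at index 3


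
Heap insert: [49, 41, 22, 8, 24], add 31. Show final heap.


Append 31: [49, 41, 22, 8, 24, 31]
Bubble up: swap idx 5(31) with idx 2(22)
Result: [49, 41, 31, 8, 24, 22]


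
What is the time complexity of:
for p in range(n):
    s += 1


Per nesting level: O(n) = O(n)
Complexity: O(n)


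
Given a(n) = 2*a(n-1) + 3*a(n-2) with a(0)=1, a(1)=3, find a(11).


Build bottom-up:
...a(9)=19683, a(10)=59049, a(11)=2*59049+3*19683=177147


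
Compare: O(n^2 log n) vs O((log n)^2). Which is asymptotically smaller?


polylogarithmic grows slower than n^2 log n
O((log n)^2) is asymptotically smaller; O(n^2 log n) grows faster


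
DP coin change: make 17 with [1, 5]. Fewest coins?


dp[0]=0; dp[i]=1+min(dp[i-c] for c in coins)
...dp[12]=4, dp[13]=5, dp[14]=6, dp[15]=3, dp[16]=4, dp[17]=5
Minimum coins for 17 = 5


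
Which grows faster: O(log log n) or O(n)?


double-logarithmic grows slower than linear
O(log log n) is asymptotically smaller; O(n) grows faster


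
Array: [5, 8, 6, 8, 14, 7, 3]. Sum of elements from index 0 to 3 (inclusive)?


Prefix sums: [0, 5, 13, 19, 27, 41, 48, 51]
Sum[0..3] = prefix[4] - prefix[0] = 27 - 0 = 27


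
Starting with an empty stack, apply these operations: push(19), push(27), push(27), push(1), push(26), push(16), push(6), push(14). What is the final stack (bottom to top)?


push(19) -> [19]
push(27) -> [19, 27]
push(27) -> [19, 27, 27]
push(1) -> [19, 27, 27, 1]
push(26) -> [19, 27, 27, 1, 26]
push(16) -> [19, 27, 27, 1, 26, 16]
push(6) -> [19, 27, 27, 1, 26, 16, 6]
push(14) -> [19, 27, 27, 1, 26, 16, 6, 14]
Final stack (bottom to top): [19, 27, 27, 1, 26, 16, 6, 14]


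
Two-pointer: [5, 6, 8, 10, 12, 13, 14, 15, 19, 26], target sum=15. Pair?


Two pointers: lo=0, hi=9
Found pair: (5, 10) summing to 15


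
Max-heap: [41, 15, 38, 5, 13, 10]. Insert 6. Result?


Append 6: [41, 15, 38, 5, 13, 10, 6]
Bubble up: no swaps needed
Result: [41, 15, 38, 5, 13, 10, 6]


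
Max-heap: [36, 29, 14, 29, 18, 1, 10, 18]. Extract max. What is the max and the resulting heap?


Max = 36
Replace root with last, heapify down
Resulting heap: [29, 29, 14, 18, 18, 1, 10]


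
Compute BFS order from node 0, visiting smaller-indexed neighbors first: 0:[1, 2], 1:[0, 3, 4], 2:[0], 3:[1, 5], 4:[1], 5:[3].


BFS queue: start with [0]
Visit order: [0, 1, 2, 3, 4, 5]


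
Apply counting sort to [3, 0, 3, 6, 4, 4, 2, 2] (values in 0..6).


Count array: [1, 0, 2, 2, 2, 0, 1]
Reconstruct: [0, 2, 2, 3, 3, 4, 4, 6]


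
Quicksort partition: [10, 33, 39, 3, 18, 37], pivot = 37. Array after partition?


Elements <= 37 go left of pivot.
Result: [10, 33, 3, 18, 37, 39], pivot at index 4


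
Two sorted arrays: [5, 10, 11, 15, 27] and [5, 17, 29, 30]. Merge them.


Compare heads, take smaller each step.
Merged: [5, 5, 10, 11, 15, 17, 27, 29, 30]


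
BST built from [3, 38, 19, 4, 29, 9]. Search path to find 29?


BST root = 3
Search for 29: compare at each node
Path: [3, 38, 19, 29]


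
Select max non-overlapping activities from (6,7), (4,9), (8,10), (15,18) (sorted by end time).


Greedy: pick earliest-ending, then skip overlaps.
Selected (3 activities): [(6, 7), (8, 10), (15, 18)]


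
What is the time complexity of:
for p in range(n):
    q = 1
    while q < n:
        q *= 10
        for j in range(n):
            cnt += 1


Per nesting level: O(n) * O(log n) * O(n) = O(n^2 log n)
Complexity: O(n^2 log n)


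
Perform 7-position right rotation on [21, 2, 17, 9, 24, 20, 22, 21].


Right rotate by 7: [2, 17, 9, 24, 20, 22, 21, 21]


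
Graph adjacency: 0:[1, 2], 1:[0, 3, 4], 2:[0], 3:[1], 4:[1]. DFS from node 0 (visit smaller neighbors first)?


DFS stack-based: start with [0]
Visit order: [0, 1, 3, 4, 2]


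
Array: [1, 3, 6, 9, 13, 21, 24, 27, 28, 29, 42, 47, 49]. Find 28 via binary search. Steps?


Search for 28:
[0,12] mid=6 arr[6]=24
[7,12] mid=9 arr[9]=29
[7,8] mid=7 arr[7]=27
[8,8] mid=8 arr[8]=28
Total: 4 comparisons


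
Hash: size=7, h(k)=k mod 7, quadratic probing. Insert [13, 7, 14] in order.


Insertions: 13->slot 6; 7->slot 0; 14->slot 1
Table: [7, 14, None, None, None, None, 13]


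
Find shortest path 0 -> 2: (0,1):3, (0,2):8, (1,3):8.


Dijkstra from 0:
Distances: {0: 0, 1: 3, 2: 8, 3: 11}
Shortest distance to 2 = 8, path = [0, 2]


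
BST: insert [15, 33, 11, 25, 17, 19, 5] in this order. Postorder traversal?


Root = 15; build tree by BST insertion.
Postorder traversal: [5, 11, 19, 17, 25, 33, 15]


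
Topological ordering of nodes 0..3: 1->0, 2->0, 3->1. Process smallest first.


Kahn's algorithm, process smallest node first
Order: [2, 3, 1, 0]


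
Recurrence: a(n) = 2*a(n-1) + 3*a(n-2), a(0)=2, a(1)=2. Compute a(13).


Build bottom-up:
...a(11)=177146, a(12)=531442, a(13)=2*531442+3*177146=1594322


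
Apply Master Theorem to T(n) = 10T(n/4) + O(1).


a=10, b=4, c=0. log_4(10)=1.661 > c=0. Case 1: O(n^log_b(a)) = O(n^1.661)
Complexity: O(n^1.661)


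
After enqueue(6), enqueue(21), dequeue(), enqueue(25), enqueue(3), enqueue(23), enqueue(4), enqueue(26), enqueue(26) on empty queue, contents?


enqueue(6) -> [6]
enqueue(21) -> [6, 21]
dequeue() returns 6 -> [21]
enqueue(25) -> [21, 25]
enqueue(3) -> [21, 25, 3]
enqueue(23) -> [21, 25, 3, 23]
enqueue(4) -> [21, 25, 3, 23, 4]
enqueue(26) -> [21, 25, 3, 23, 4, 26]
enqueue(26) -> [21, 25, 3, 23, 4, 26, 26]
Final queue (front to back): [21, 25, 3, 23, 4, 26, 26]


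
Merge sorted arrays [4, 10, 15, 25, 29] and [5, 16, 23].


Compare heads, take smaller each step.
Merged: [4, 5, 10, 15, 16, 23, 25, 29]


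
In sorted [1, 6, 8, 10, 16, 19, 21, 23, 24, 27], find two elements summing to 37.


Two pointers: lo=0, hi=9
Found pair: (10, 27) summing to 37


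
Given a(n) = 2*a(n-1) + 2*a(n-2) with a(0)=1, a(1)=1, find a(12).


Build bottom-up:
...a(10)=11584, a(11)=31648, a(12)=2*31648+2*11584=86464


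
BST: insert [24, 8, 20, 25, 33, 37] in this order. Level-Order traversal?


Root = 24; build tree by BST insertion.
Level-Order traversal: [24, 8, 25, 20, 33, 37]


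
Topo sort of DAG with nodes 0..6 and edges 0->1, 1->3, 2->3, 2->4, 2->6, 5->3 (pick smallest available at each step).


Kahn's algorithm, process smallest node first
Order: [0, 1, 2, 4, 5, 3, 6]


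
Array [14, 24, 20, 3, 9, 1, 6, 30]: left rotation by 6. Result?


Left rotate by 6: [6, 30, 14, 24, 20, 3, 9, 1]


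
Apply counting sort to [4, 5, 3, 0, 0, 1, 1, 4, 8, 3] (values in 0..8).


Count array: [2, 2, 0, 2, 2, 1, 0, 0, 1]
Reconstruct: [0, 0, 1, 1, 3, 3, 4, 4, 5, 8]


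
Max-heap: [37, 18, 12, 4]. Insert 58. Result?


Append 58: [37, 18, 12, 4, 58]
Bubble up: swap idx 4(58) with idx 1(18); swap idx 1(58) with idx 0(37)
Result: [58, 37, 12, 4, 18]


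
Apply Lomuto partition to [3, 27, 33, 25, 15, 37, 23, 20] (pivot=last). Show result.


Elements <= 20 go left of pivot.
Result: [3, 15, 20, 25, 27, 37, 23, 33], pivot at index 2


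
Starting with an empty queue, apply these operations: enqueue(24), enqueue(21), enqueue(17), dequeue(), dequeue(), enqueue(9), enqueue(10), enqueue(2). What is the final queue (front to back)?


enqueue(24) -> [24]
enqueue(21) -> [24, 21]
enqueue(17) -> [24, 21, 17]
dequeue() returns 24 -> [21, 17]
dequeue() returns 21 -> [17]
enqueue(9) -> [17, 9]
enqueue(10) -> [17, 9, 10]
enqueue(2) -> [17, 9, 10, 2]
Final queue (front to back): [17, 9, 10, 2]


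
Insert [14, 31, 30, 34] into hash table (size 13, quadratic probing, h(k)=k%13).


Insertions: 14->slot 1; 31->slot 5; 30->slot 4; 34->slot 8
Table: [None, 14, None, None, 30, 31, None, None, 34, None, None, None, None]


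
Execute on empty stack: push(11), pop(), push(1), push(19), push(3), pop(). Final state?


push(11) -> [11]
pop() returns 11 -> []
push(1) -> [1]
push(19) -> [1, 19]
push(3) -> [1, 19, 3]
pop() returns 3 -> [1, 19]
Final stack (bottom to top): [1, 19]


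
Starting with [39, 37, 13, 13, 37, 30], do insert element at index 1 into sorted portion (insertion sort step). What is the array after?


After one pass: [37, 39, 13, 13, 37, 30]


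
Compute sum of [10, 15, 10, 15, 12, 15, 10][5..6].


Prefix sums: [0, 10, 25, 35, 50, 62, 77, 87]
Sum[5..6] = prefix[7] - prefix[5] = 87 - 62 = 25


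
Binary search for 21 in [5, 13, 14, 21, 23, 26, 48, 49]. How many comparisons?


Search for 21:
[0,7] mid=3 arr[3]=21
Total: 1 comparisons


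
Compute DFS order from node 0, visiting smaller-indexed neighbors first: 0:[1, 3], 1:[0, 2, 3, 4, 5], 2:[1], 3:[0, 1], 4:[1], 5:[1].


DFS stack-based: start with [0]
Visit order: [0, 1, 2, 3, 4, 5]


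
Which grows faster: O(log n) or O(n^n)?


logarithmic grows slower than n^n
O(log n) is asymptotically smaller; O(n^n) grows faster


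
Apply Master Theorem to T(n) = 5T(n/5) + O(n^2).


a=5, b=5, c=2. log_5(5)=1 < c=2. Case 3: O(n^c) = O(n^2)
Complexity: O(n^2)


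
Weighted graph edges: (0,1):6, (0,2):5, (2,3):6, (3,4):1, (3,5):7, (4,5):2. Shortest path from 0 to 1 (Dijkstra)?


Dijkstra from 0:
Distances: {0: 0, 1: 6, 2: 5, 3: 11, 4: 12, 5: 14}
Shortest distance to 1 = 6, path = [0, 1]


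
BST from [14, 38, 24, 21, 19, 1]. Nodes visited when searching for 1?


BST root = 14
Search for 1: compare at each node
Path: [14, 1]


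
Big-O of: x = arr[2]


Analysis: constant-time operation, no loop
Complexity: O(1)


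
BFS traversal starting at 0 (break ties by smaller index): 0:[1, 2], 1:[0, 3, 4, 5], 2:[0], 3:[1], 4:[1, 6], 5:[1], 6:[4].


BFS queue: start with [0]
Visit order: [0, 1, 2, 3, 4, 5, 6]


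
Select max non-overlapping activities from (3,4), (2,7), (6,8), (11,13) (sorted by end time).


Greedy: pick earliest-ending, then skip overlaps.
Selected (3 activities): [(3, 4), (6, 8), (11, 13)]


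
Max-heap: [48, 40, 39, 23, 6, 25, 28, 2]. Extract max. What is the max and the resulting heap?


Max = 48
Replace root with last, heapify down
Resulting heap: [40, 23, 39, 2, 6, 25, 28]


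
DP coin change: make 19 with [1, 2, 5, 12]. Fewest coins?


dp[0]=0; dp[i]=1+min(dp[i-c] for c in coins)
...dp[14]=2, dp[15]=3, dp[16]=3, dp[17]=2, dp[18]=3, dp[19]=3
Minimum coins for 19 = 3


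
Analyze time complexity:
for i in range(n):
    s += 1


Per nesting level: O(n) = O(n)
Complexity: O(n)


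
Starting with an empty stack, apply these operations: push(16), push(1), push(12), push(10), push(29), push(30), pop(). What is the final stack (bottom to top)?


push(16) -> [16]
push(1) -> [16, 1]
push(12) -> [16, 1, 12]
push(10) -> [16, 1, 12, 10]
push(29) -> [16, 1, 12, 10, 29]
push(30) -> [16, 1, 12, 10, 29, 30]
pop() returns 30 -> [16, 1, 12, 10, 29]
Final stack (bottom to top): [16, 1, 12, 10, 29]


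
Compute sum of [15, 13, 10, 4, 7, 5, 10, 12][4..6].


Prefix sums: [0, 15, 28, 38, 42, 49, 54, 64, 76]
Sum[4..6] = prefix[7] - prefix[4] = 64 - 42 = 22


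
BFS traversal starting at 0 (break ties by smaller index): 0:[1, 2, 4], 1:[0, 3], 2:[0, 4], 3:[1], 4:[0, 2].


BFS queue: start with [0]
Visit order: [0, 1, 2, 4, 3]


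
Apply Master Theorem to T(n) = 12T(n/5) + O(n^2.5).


a=12, b=5, c=2.5. log_5(12)=1.544 < c=2.5. Case 3: O(n^c) = O(n^2.500)
Complexity: O(n^2.500)


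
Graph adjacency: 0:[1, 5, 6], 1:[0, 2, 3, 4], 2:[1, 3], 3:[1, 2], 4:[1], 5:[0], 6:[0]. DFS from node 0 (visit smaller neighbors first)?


DFS stack-based: start with [0]
Visit order: [0, 1, 2, 3, 4, 5, 6]


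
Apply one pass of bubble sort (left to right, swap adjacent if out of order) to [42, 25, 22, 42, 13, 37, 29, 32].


After one pass: [25, 22, 42, 13, 37, 29, 32, 42]


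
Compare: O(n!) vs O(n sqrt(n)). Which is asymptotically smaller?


n^1.5 grows slower than factorial
O(n sqrt(n)) is asymptotically smaller; O(n!) grows faster


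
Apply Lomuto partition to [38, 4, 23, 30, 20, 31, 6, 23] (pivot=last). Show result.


Elements <= 23 go left of pivot.
Result: [4, 23, 20, 6, 23, 31, 30, 38], pivot at index 4


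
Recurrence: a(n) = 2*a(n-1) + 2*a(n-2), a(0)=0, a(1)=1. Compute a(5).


Build bottom-up:
...a(3)=6, a(4)=16, a(5)=2*16+2*6=44


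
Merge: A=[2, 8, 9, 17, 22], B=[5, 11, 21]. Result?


Compare heads, take smaller each step.
Merged: [2, 5, 8, 9, 11, 17, 21, 22]


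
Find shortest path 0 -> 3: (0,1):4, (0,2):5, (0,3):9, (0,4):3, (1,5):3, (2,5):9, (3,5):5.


Dijkstra from 0:
Distances: {0: 0, 1: 4, 2: 5, 3: 9, 4: 3, 5: 7}
Shortest distance to 3 = 9, path = [0, 3]


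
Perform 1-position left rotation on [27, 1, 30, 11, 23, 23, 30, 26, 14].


Left rotate by 1: [1, 30, 11, 23, 23, 30, 26, 14, 27]


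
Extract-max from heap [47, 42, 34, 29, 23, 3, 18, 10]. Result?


Max = 47
Replace root with last, heapify down
Resulting heap: [42, 29, 34, 10, 23, 3, 18]


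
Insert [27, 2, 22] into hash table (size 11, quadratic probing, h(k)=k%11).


Insertions: 27->slot 5; 2->slot 2; 22->slot 0
Table: [22, None, 2, None, None, 27, None, None, None, None, None]


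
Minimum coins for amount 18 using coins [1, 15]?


dp[0]=0; dp[i]=1+min(dp[i-c] for c in coins)
...dp[13]=13, dp[14]=14, dp[15]=1, dp[16]=2, dp[17]=3, dp[18]=4
Minimum coins for 18 = 4


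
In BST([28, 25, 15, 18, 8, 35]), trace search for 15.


BST root = 28
Search for 15: compare at each node
Path: [28, 25, 15]


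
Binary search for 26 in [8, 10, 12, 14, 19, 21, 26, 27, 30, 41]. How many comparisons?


Search for 26:
[0,9] mid=4 arr[4]=19
[5,9] mid=7 arr[7]=27
[5,6] mid=5 arr[5]=21
[6,6] mid=6 arr[6]=26
Total: 4 comparisons


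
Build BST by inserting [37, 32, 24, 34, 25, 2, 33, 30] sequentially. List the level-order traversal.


Root = 37; build tree by BST insertion.
Level-Order traversal: [37, 32, 24, 34, 2, 25, 33, 30]


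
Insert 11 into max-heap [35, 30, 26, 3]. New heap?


Append 11: [35, 30, 26, 3, 11]
Bubble up: no swaps needed
Result: [35, 30, 26, 3, 11]


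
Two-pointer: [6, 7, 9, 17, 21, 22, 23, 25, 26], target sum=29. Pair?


Two pointers: lo=0, hi=8
Found pair: (6, 23) summing to 29


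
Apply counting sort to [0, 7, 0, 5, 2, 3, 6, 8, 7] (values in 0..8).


Count array: [2, 0, 1, 1, 0, 1, 1, 2, 1]
Reconstruct: [0, 0, 2, 3, 5, 6, 7, 7, 8]


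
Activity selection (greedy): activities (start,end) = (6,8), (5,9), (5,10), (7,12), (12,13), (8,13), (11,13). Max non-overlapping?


Greedy: pick earliest-ending, then skip overlaps.
Selected (2 activities): [(6, 8), (12, 13)]


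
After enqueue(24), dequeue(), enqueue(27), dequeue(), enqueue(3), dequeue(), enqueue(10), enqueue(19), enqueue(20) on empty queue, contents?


enqueue(24) -> [24]
dequeue() returns 24 -> []
enqueue(27) -> [27]
dequeue() returns 27 -> []
enqueue(3) -> [3]
dequeue() returns 3 -> []
enqueue(10) -> [10]
enqueue(19) -> [10, 19]
enqueue(20) -> [10, 19, 20]
Final queue (front to back): [10, 19, 20]


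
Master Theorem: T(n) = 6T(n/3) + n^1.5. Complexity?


a=6, b=3, c=1.5. log_3(6)=1.631 > c=1.5. Case 1: O(n^log_b(a)) = O(n^1.631)
Complexity: O(n^1.631)


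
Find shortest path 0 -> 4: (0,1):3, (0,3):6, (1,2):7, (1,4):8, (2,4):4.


Dijkstra from 0:
Distances: {0: 0, 1: 3, 2: 10, 3: 6, 4: 11}
Shortest distance to 4 = 11, path = [0, 1, 4]


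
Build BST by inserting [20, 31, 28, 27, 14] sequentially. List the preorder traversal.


Root = 20; build tree by BST insertion.
Preorder traversal: [20, 14, 31, 28, 27]


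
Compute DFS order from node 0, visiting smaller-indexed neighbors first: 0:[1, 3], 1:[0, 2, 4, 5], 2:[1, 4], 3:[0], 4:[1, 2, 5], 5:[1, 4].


DFS stack-based: start with [0]
Visit order: [0, 1, 2, 4, 5, 3]


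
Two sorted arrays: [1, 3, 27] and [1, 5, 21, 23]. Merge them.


Compare heads, take smaller each step.
Merged: [1, 1, 3, 5, 21, 23, 27]


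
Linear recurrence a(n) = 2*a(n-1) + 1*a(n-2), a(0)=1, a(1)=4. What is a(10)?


Build bottom-up:
...a(8)=1801, a(9)=4348, a(10)=2*4348+1*1801=10497


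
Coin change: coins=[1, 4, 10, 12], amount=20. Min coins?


dp[0]=0; dp[i]=1+min(dp[i-c] for c in coins)
...dp[15]=3, dp[16]=2, dp[17]=3, dp[18]=3, dp[19]=4, dp[20]=2
Minimum coins for 20 = 2


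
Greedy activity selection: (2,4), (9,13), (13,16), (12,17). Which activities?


Greedy: pick earliest-ending, then skip overlaps.
Selected (3 activities): [(2, 4), (9, 13), (13, 16)]


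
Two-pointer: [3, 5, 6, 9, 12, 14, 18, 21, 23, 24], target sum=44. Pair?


Two pointers: lo=0, hi=9
Found pair: (21, 23) summing to 44


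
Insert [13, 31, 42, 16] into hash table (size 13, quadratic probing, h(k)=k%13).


Insertions: 13->slot 0; 31->slot 5; 42->slot 3; 16->slot 4
Table: [13, None, None, 42, 16, 31, None, None, None, None, None, None, None]


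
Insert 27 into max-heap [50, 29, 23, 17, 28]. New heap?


Append 27: [50, 29, 23, 17, 28, 27]
Bubble up: swap idx 5(27) with idx 2(23)
Result: [50, 29, 27, 17, 28, 23]


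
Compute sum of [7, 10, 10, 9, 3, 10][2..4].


Prefix sums: [0, 7, 17, 27, 36, 39, 49]
Sum[2..4] = prefix[5] - prefix[2] = 39 - 17 = 22


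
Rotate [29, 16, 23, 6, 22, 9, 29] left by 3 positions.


Left rotate by 3: [6, 22, 9, 29, 29, 16, 23]


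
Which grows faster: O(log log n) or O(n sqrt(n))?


double-logarithmic grows slower than n^1.5
O(log log n) is asymptotically smaller; O(n sqrt(n)) grows faster


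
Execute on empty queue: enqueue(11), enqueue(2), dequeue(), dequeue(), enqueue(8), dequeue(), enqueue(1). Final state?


enqueue(11) -> [11]
enqueue(2) -> [11, 2]
dequeue() returns 11 -> [2]
dequeue() returns 2 -> []
enqueue(8) -> [8]
dequeue() returns 8 -> []
enqueue(1) -> [1]
Final queue (front to back): [1]


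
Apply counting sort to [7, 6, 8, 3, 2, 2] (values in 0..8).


Count array: [0, 0, 2, 1, 0, 0, 1, 1, 1]
Reconstruct: [2, 2, 3, 6, 7, 8]


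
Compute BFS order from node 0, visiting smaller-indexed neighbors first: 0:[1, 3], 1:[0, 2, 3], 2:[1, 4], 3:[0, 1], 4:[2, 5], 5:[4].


BFS queue: start with [0]
Visit order: [0, 1, 3, 2, 4, 5]


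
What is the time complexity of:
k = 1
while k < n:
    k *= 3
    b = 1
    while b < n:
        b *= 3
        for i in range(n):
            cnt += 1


Per nesting level: O(log n) * O(log n) * O(n) = O(n (log n)^2)
Complexity: O(n (log n)^2)


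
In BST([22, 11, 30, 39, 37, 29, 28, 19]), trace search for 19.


BST root = 22
Search for 19: compare at each node
Path: [22, 11, 19]


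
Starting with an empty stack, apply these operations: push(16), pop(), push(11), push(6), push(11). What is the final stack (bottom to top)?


push(16) -> [16]
pop() returns 16 -> []
push(11) -> [11]
push(6) -> [11, 6]
push(11) -> [11, 6, 11]
Final stack (bottom to top): [11, 6, 11]


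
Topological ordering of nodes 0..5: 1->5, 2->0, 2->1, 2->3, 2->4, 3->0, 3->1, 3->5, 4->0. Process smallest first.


Kahn's algorithm, process smallest node first
Order: [2, 3, 1, 4, 0, 5]


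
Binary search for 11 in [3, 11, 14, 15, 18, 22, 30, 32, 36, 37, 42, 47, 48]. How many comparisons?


Search for 11:
[0,12] mid=6 arr[6]=30
[0,5] mid=2 arr[2]=14
[0,1] mid=0 arr[0]=3
[1,1] mid=1 arr[1]=11
Total: 4 comparisons


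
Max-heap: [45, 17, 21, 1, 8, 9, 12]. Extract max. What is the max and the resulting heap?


Max = 45
Replace root with last, heapify down
Resulting heap: [21, 17, 12, 1, 8, 9]
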